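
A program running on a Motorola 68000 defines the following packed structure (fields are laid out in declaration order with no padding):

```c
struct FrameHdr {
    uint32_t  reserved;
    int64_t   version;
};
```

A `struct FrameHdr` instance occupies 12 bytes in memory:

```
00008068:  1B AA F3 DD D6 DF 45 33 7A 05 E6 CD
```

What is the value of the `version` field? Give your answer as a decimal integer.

`version` follows `reserved` (4 bytes), so it starts at byte offset 4 and occupies 8 bytes.
Bytes at offsets 4..11: D6 DF 45 33 7A 05 E6 CD.
In big-endian order the high byte comes first in memory.
The bytes are already most-significant first: 0xD6DF45337A05E6CD.
Top bit is set, so as a signed 64-bit value this is 0xD6DF45337A05E6CD − 2^64 = -2963573942393641267.

-2963573942393641267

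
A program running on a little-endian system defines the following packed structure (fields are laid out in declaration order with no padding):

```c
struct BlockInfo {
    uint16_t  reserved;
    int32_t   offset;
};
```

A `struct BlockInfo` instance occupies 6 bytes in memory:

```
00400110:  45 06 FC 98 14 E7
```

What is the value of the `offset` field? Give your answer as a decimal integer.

`offset` follows `reserved` (2 bytes), so it starts at byte offset 2 and occupies 4 bytes.
Bytes at offsets 2..5: FC 98 14 E7.
In little-endian order the low byte comes first in memory.
Reassemble most-significant byte first: E7 14 98 FC → 0xE71498FC.
Top bit is set, so as a signed 32-bit value this is 0xE71498FC − 2^32 = -418080516.

-418080516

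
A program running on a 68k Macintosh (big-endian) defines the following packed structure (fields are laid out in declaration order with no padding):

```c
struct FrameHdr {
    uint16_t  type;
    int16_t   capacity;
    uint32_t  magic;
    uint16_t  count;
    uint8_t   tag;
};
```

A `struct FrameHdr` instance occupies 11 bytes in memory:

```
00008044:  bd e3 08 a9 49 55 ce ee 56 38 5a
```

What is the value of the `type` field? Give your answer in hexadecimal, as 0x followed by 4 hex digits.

`type` is the first field, at byte offset 0, occupying 2 bytes.
Bytes at offsets 0..1: BD E3.
Big-endian stores the most-significant byte at the lowest address.
The bytes are already most-significant first: 0xBDE3.

0xBDE3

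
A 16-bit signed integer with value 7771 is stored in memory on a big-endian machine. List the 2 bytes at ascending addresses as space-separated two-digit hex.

7771 in hexadecimal, padded to 16 bits, is 0x1E5B.
Split into bytes (most-significant first): 1E 5B.
Big-endian: lowest address holds the most-significant byte.
So the memory order matches the most-significant-first order: 1E 5B.

1E 5B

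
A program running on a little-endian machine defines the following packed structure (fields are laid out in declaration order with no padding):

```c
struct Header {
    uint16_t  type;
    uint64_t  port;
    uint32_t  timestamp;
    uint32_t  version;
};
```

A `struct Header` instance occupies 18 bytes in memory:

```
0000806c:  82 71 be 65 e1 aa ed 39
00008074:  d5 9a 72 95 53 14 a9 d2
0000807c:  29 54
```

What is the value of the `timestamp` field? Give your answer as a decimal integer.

341022066

`timestamp` follows `type` (2 B), `port` (8 B), so it starts at offset 2 + 8 = 10 and occupies 4 bytes.
Bytes at offsets 10..13: 72 95 53 14.
Little-endian stores the least-significant byte at the lowest address.
Reassemble most-significant byte first: 14 53 95 72 → 0x14539572.
0x14539572 = 341022066.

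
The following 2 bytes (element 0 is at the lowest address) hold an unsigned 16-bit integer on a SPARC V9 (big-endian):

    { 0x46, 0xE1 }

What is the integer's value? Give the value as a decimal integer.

18145

Big-endian: lowest address holds the most-significant byte.
The bytes are already most-significant first: 0x46E1.
0x46E1 = 18145.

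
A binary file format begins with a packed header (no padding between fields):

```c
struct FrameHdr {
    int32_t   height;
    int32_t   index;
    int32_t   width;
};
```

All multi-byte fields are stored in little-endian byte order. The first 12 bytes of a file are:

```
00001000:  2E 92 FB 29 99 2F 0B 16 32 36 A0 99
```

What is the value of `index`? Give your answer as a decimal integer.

`index` follows `height` (4 bytes), so it starts at byte offset 4 and occupies 4 bytes.
Bytes at offsets 4..7: 99 2F 0B 16.
Little-endian stores the least-significant byte at the lowest address.
Reassemble most-significant byte first: 16 0B 2F 99 → 0x160B2F99.
0x160B2F99 = 369831833.

369831833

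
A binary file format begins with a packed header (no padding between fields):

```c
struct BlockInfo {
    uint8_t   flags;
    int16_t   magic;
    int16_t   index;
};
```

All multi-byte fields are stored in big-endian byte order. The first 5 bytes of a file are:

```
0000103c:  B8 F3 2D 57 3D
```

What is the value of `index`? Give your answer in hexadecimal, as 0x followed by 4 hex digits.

`index` follows `flags` (1 B), `magic` (2 B), so it starts at offset 1 + 2 = 3 and occupies 2 bytes.
Bytes at offsets 3..4: 57 3D.
Big-endian: lowest address holds the most-significant byte.
The bytes are already most-significant first: 0x573D.

0x573D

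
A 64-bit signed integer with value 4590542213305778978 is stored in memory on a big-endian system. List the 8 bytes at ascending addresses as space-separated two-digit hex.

4590542213305778978 in hexadecimal, padded to 64 bits, is 0x3FB4E1D23E86C322.
Split into bytes (most-significant first): 3F B4 E1 D2 3E 86 C3 22.
Big-endian: lowest address holds the most-significant byte.
So the memory order matches the most-significant-first order: 3F B4 E1 D2 3E 86 C3 22.

3F B4 E1 D2 3E 86 C3 22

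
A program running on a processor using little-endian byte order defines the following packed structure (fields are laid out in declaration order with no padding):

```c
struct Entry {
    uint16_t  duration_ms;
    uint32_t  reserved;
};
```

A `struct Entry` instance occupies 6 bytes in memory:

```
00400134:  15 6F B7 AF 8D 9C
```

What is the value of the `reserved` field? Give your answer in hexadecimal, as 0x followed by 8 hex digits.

0x9C8DAFB7

`reserved` follows `duration_ms` (2 bytes), so it starts at byte offset 2 and occupies 4 bytes.
Bytes at offsets 2..5: B7 AF 8D 9C.
In little-endian order the low byte comes first in memory.
Reassemble most-significant byte first: 9C 8D AF B7 → 0x9C8DAFB7.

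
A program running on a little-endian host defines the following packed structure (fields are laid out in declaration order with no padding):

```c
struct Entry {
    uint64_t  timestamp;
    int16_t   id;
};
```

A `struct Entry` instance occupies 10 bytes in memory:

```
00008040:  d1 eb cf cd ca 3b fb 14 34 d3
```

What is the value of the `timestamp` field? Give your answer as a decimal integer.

`timestamp` is the first field, at byte offset 0, occupying 8 bytes.
Bytes at offsets 0..7: D1 EB CF CD CA 3B FB 14.
Little-endian: lowest address holds the least-significant byte.
Reassemble most-significant byte first: 14 FB 3B CA CD CF EB D1 → 0x14FB3BCACDCFEBD1.
0x14FB3BCACDCFEBD1 = 1511867842135321553.

1511867842135321553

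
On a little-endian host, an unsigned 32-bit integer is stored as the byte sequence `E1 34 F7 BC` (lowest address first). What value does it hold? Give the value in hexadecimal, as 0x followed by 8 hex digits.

0xBCF734E1

In little-endian order the low byte comes first in memory.
Reassemble most-significant byte first: BC F7 34 E1 → 0xBCF734E1.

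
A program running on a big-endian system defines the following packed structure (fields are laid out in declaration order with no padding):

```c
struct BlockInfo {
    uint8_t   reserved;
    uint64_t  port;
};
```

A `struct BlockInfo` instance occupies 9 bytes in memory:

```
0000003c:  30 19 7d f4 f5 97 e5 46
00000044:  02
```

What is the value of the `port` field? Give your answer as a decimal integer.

`port` follows `reserved` (1 byte), so it starts at byte offset 1 and occupies 8 bytes.
Bytes at offsets 1..8: 19 7D F4 F5 97 E5 46 02.
Big-endian: lowest address holds the most-significant byte.
The bytes are already most-significant first: 0x197DF4F597E54602.
0x197DF4F597E54602 = 1836893558689580546.

1836893558689580546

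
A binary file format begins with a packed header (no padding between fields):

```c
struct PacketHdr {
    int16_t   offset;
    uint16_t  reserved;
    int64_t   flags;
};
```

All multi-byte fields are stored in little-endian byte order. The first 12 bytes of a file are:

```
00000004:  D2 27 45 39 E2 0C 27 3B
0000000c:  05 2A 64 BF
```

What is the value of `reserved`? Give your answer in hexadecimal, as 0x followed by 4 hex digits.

0x3945

`reserved` follows `offset` (2 bytes), so it starts at byte offset 2 and occupies 2 bytes.
Bytes at offsets 2..3: 45 39.
In little-endian order the low byte comes first in memory.
Reassemble most-significant byte first: 39 45 → 0x3945.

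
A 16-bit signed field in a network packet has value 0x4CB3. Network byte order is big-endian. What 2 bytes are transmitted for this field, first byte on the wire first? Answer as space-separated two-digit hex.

Split into bytes (most-significant first): 4C B3.
Big-endian stores the most-significant byte at the lowest address.
So the memory order matches the most-significant-first order: 4C B3.

4C B3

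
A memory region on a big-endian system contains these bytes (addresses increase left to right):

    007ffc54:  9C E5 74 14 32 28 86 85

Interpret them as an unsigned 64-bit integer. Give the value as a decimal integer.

11305570069673182853

In big-endian order the high byte comes first in memory.
The bytes are already most-significant first: 0x9CE5741432288685.
0x9CE5741432288685 = 11305570069673182853.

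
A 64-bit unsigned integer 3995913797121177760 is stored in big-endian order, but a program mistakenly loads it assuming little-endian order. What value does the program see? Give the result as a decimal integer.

3995913797121177760 in 64-bit hexadecimal is 0x3774566D5E7D78A0.
Stored big-endian, the bytes at ascending addresses are 37 74 56 6D 5E 7D 78 A0.
Read back as little-endian, the first byte is least significant, giving 0xA0787D5E6D567437.
0xA0787D5E6D567437 = 11563129887788528695.

11563129887788528695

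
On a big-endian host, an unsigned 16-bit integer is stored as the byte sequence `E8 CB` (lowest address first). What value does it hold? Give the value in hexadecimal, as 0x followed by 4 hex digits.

Big-endian: lowest address holds the most-significant byte.
The bytes are already most-significant first: 0xE8CB.

0xE8CB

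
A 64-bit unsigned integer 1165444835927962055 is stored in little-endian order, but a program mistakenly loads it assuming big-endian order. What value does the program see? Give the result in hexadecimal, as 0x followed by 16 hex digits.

0xC7B1CC4AE77D2C10

1165444835927962055 in 64-bit hexadecimal is 0x102C7DE74ACCB1C7.
Stored little-endian, the bytes at ascending addresses are C7 B1 CC 4A E7 7D 2C 10.
Read back as big-endian, the last byte is least significant, giving 0xC7B1CC4AE77D2C10.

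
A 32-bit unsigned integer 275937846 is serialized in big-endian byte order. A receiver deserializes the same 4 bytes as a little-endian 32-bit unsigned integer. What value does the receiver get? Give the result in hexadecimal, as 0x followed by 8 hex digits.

0x367A7210

275937846 in 32-bit hexadecimal is 0x10727A36.
Stored big-endian, the bytes at ascending addresses are 10 72 7A 36.
Read back as little-endian, the first byte is least significant, giving 0x367A7210.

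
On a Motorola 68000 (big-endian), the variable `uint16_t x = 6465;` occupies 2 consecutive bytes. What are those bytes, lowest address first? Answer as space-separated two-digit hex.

6465 in hexadecimal, padded to 16 bits, is 0x1941.
Split into bytes (most-significant first): 19 41.
Big-endian: lowest address holds the most-significant byte.
So the memory order matches the most-significant-first order: 19 41.

19 41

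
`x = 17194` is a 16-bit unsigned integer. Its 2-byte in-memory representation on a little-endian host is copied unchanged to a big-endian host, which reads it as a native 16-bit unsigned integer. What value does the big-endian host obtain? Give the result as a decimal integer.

10819

17194 in 16-bit hexadecimal is 0x432A.
Stored little-endian, the bytes at ascending addresses are 2A 43.
Read back as big-endian, the last byte is least significant, giving 0x2A43.
0x2A43 = 10819.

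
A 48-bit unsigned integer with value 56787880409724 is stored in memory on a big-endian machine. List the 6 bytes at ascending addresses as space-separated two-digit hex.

56787880409724 in hexadecimal, padded to 48 bits, is 0x33A5F5707A7C.
Split into bytes (most-significant first): 33 A5 F5 70 7A 7C.
In big-endian order the high byte comes first in memory.
So the memory order matches the most-significant-first order: 33 A5 F5 70 7A 7C.

33 A5 F5 70 7A 7C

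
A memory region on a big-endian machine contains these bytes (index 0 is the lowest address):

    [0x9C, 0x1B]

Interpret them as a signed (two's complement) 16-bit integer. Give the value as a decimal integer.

-25573

Big-endian stores the most-significant byte at the lowest address.
The bytes are already most-significant first: 0x9C1B.
Top bit is set, so as a signed 16-bit value this is 0x9C1B − 2^16 = -25573.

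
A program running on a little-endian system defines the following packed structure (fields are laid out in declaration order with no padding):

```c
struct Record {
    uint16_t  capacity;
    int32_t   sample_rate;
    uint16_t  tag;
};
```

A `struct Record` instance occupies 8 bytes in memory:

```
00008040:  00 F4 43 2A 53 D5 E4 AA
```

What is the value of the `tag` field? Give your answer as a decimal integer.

43748

`tag` follows `capacity` (2 B), `sample_rate` (4 B), so it starts at offset 2 + 4 = 6 and occupies 2 bytes.
Bytes at offsets 6..7: E4 AA.
Little-endian: lowest address holds the least-significant byte.
Reassemble most-significant byte first: AA E4 → 0xAAE4.
0xAAE4 = 43748.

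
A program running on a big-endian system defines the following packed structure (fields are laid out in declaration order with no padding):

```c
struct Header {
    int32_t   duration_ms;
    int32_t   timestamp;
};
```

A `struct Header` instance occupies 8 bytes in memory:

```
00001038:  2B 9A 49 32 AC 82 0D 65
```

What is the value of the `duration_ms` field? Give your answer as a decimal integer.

`duration_ms` is the first field, at byte offset 0, occupying 4 bytes.
Bytes at offsets 0..3: 2B 9A 49 32.
In big-endian order the high byte comes first in memory.
The bytes are already most-significant first: 0x2B9A4932.
0x2B9A4932 = 731531570.

731531570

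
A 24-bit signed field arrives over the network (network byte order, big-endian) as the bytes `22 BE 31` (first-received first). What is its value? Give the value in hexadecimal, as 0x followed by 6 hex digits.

0x22BE31

Big-endian stores the most-significant byte at the lowest address.
The bytes are already most-significant first: 0x22BE31.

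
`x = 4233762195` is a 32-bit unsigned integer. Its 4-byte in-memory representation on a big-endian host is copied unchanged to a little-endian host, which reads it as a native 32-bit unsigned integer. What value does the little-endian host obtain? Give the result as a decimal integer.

4233762195 in 32-bit hexadecimal is 0xFC5A1593.
Stored big-endian, the bytes at ascending addresses are FC 5A 15 93.
Read back as little-endian, the first byte is least significant, giving 0x93155AFC.
0x93155AFC = 2467650300.

2467650300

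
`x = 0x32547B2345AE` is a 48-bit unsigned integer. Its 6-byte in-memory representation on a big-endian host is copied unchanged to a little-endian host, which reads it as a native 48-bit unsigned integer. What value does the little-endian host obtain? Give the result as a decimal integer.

Stored big-endian, the bytes at ascending addresses are 32 54 7B 23 45 AE.
Read back as little-endian, the first byte is least significant, giving 0xAE45237B5432.
0xAE45237B5432 = 191611971261490.

191611971261490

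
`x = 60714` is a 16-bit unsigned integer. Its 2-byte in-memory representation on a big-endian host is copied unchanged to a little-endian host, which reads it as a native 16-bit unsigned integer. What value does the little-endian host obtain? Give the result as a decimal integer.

10989

60714 in 16-bit hexadecimal is 0xED2A.
Stored big-endian, the bytes at ascending addresses are ED 2A.
Read back as little-endian, the first byte is least significant, giving 0x2AED.
0x2AED = 10989.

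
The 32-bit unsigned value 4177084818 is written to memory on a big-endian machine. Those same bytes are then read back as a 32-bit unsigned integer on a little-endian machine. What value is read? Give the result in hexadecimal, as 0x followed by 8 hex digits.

0x9241F9F8

4177084818 in 32-bit hexadecimal is 0xF8F94192.
Stored big-endian, the bytes at ascending addresses are F8 F9 41 92.
Read back as little-endian, the first byte is least significant, giving 0x9241F9F8.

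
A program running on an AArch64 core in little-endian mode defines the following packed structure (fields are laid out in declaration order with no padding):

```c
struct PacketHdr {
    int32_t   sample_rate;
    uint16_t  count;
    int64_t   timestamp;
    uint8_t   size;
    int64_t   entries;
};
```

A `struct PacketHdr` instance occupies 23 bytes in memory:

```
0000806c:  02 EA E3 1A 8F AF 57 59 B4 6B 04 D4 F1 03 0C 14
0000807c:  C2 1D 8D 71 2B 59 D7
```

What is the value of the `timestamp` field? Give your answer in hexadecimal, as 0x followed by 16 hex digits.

`timestamp` follows `sample_rate` (4 B), `count` (2 B), so it starts at offset 4 + 2 = 6 and occupies 8 bytes.
Bytes at offsets 6..13: 57 59 B4 6B 04 D4 F1 03.
In little-endian order the low byte comes first in memory.
Reassemble most-significant byte first: 03 F1 D4 04 6B B4 59 57 → 0x03F1D4046BB45957.

0x03F1D4046BB45957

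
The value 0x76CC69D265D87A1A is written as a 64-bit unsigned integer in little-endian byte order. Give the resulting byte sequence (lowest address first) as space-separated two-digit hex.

1A 7A D8 65 D2 69 CC 76

Split into bytes (most-significant first): 76 CC 69 D2 65 D8 7A 1A.
Little-endian stores the least-significant byte at the lowest address.
So at ascending addresses the bytes are 1A 7A D8 65 D2 69 CC 76.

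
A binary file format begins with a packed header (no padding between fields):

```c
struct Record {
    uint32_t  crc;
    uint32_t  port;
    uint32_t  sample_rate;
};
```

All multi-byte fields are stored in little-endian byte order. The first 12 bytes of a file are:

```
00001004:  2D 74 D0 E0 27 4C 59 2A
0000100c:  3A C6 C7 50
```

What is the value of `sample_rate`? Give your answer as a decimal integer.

`sample_rate` follows `crc` (4 B), `port` (4 B), so it starts at offset 4 + 4 = 8 and occupies 4 bytes.
Bytes at offsets 8..11: 3A C6 C7 50.
Little-endian stores the least-significant byte at the lowest address.
Reassemble most-significant byte first: 50 C7 C6 3A → 0x50C7C63A.
0x50C7C63A = 1355269690.

1355269690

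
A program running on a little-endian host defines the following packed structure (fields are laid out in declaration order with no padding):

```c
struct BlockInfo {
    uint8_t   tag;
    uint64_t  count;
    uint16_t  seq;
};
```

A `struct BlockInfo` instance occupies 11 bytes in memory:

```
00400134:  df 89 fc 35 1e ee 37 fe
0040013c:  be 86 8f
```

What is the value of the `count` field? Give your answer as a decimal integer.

`count` follows `tag` (1 byte), so it starts at byte offset 1 and occupies 8 bytes.
Bytes at offsets 1..8: 89 FC 35 1E EE 37 FE BE.
In little-endian order the low byte comes first in memory.
Reassemble most-significant byte first: BE FE 37 EE 1E 35 FC 89 → 0xBEFE37EE1E35FC89.
0xBEFE37EE1E35FC89 = 13762499007139413129.

13762499007139413129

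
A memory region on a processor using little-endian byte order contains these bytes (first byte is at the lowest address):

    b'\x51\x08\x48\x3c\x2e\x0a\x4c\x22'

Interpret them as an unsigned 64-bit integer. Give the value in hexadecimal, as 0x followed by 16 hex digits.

0x224C0A2E3C480851

Little-endian stores the least-significant byte at the lowest address.
Reassemble most-significant byte first: 22 4C 0A 2E 3C 48 08 51 → 0x224C0A2E3C480851.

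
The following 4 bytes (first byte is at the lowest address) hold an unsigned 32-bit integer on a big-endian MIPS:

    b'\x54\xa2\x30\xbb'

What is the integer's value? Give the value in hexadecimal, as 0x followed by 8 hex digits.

Big-endian stores the most-significant byte at the lowest address.
The bytes are already most-significant first: 0x54A230BB.

0x54A230BB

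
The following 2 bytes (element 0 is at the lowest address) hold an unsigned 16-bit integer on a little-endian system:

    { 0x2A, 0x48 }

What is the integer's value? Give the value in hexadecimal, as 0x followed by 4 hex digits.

0x482A

Little-endian: lowest address holds the least-significant byte.
Reassemble most-significant byte first: 48 2A → 0x482A.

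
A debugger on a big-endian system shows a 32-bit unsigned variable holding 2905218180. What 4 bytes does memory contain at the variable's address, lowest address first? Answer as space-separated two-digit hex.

AD 2A 1C 84

2905218180 in hexadecimal, padded to 32 bits, is 0xAD2A1C84.
Split into bytes (most-significant first): AD 2A 1C 84.
Big-endian: lowest address holds the most-significant byte.
So the memory order matches the most-significant-first order: AD 2A 1C 84.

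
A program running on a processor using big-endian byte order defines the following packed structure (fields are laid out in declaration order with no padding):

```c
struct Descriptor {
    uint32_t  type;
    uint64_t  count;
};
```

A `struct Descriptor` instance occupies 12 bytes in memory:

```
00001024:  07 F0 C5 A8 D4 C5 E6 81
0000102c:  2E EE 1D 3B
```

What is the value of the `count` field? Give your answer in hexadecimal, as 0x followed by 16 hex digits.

0xD4C5E6812EEE1D3B

`count` follows `type` (4 bytes), so it starts at byte offset 4 and occupies 8 bytes.
Bytes at offsets 4..11: D4 C5 E6 81 2E EE 1D 3B.
Big-endian stores the most-significant byte at the lowest address.
The bytes are already most-significant first: 0xD4C5E6812EEE1D3B.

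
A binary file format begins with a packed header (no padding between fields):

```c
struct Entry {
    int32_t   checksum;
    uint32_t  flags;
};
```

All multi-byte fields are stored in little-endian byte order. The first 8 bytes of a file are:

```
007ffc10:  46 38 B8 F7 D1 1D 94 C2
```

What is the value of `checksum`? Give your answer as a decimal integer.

`checksum` is the first field, at byte offset 0, occupying 4 bytes.
Bytes at offsets 0..3: 46 38 B8 F7.
Little-endian stores the least-significant byte at the lowest address.
Reassemble most-significant byte first: F7 B8 38 46 → 0xF7B83846.
Top bit is set, so as a signed 32-bit value this is 0xF7B83846 − 2^32 = -138921914.

-138921914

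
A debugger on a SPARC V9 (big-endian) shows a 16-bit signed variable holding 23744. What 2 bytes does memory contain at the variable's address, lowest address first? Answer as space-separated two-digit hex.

5C C0

23744 in hexadecimal, padded to 16 bits, is 0x5CC0.
Split into bytes (most-significant first): 5C C0.
Big-endian: lowest address holds the most-significant byte.
So the memory order matches the most-significant-first order: 5C C0.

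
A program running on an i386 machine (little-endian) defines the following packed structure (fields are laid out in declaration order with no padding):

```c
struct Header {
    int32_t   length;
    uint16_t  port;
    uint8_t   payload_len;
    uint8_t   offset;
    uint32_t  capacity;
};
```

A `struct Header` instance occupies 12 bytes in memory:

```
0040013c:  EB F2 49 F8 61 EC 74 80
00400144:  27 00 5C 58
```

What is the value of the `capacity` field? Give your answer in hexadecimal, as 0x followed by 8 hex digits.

0x585C0027

`capacity` follows `length` (4 B), `port` (2 B), `payload_len` (1 B), `offset` (1 B), so it starts at offset 4 + 2 + 1 + 1 = 8 and occupies 4 bytes.
Bytes at offsets 8..11: 27 00 5C 58.
In little-endian order the low byte comes first in memory.
Reassemble most-significant byte first: 58 5C 00 27 → 0x585C0027.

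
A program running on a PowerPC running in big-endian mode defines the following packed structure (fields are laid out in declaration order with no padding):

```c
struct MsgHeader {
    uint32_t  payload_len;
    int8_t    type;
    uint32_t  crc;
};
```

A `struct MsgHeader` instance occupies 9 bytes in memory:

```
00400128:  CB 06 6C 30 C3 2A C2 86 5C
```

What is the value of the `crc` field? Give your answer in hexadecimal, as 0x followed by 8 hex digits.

`crc` follows `payload_len` (4 B), `type` (1 B), so it starts at offset 4 + 1 = 5 and occupies 4 bytes.
Bytes at offsets 5..8: 2A C2 86 5C.
Big-endian stores the most-significant byte at the lowest address.
The bytes are already most-significant first: 0x2AC2865C.

0x2AC2865C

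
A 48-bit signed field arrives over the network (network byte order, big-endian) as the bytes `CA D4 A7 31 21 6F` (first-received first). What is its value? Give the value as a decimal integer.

Big-endian stores the most-significant byte at the lowest address.
The bytes are already most-significant first: 0xCAD4A731216F.
Top bit is set, so as a signed 48-bit value this is 0xCAD4A731216F − 2^48 = -58460289818257.

-58460289818257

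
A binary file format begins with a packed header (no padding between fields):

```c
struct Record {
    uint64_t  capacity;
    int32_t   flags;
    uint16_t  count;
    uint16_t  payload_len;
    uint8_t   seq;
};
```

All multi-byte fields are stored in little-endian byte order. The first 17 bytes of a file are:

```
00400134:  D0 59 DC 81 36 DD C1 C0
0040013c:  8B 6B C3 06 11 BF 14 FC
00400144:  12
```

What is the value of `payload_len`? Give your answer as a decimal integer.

`payload_len` follows `capacity` (8 B), `flags` (4 B), `count` (2 B), so it starts at offset 8 + 4 + 2 = 14 and occupies 2 bytes.
Bytes at offsets 14..15: 14 FC.
Little-endian: lowest address holds the least-significant byte.
Reassemble most-significant byte first: FC 14 → 0xFC14.
0xFC14 = 64532.

64532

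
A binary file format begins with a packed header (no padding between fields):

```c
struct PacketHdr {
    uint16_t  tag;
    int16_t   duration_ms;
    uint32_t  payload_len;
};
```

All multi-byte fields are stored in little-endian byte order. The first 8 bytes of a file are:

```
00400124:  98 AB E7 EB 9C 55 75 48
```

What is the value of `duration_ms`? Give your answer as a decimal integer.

-5145

`duration_ms` follows `tag` (2 bytes), so it starts at byte offset 2 and occupies 2 bytes.
Bytes at offsets 2..3: E7 EB.
Little-endian: lowest address holds the least-significant byte.
Reassemble most-significant byte first: EB E7 → 0xEBE7.
Top bit is set, so as a signed 16-bit value this is 0xEBE7 − 2^16 = -5145.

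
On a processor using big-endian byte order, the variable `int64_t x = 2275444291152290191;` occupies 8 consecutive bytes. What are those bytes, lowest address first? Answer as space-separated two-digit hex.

1F 94 00 86 E8 52 A1 8F

2275444291152290191 in hexadecimal, padded to 64 bits, is 0x1F940086E852A18F.
Split into bytes (most-significant first): 1F 94 00 86 E8 52 A1 8F.
In big-endian order the high byte comes first in memory.
So the memory order matches the most-significant-first order: 1F 94 00 86 E8 52 A1 8F.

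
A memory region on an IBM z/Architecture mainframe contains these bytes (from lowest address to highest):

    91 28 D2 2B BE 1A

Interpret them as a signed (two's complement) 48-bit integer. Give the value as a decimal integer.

Big-endian: lowest address holds the most-significant byte.
The bytes are already most-significant first: 0x9128D22BBE1A.
Top bit is set, so as a signed 48-bit value this is 0x9128D22BBE1A − 2^48 = -121870465909222.

-121870465909222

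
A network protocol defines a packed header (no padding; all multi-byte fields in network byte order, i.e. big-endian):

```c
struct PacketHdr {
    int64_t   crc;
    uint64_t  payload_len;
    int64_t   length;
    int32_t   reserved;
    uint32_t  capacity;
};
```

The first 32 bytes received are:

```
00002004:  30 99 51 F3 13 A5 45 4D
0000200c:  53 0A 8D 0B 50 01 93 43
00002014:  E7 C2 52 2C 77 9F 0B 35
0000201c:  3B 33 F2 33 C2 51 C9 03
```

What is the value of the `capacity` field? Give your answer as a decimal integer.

3260139779

`capacity` follows `crc` (8 B), `payload_len` (8 B), `length` (8 B), `reserved` (4 B), so it starts at offset 8 + 8 + 8 + 4 = 28 and occupies 4 bytes.
Bytes at offsets 28..31: C2 51 C9 03.
Big-endian stores the most-significant byte at the lowest address.
The bytes are already most-significant first: 0xC251C903.
0xC251C903 = 3260139779.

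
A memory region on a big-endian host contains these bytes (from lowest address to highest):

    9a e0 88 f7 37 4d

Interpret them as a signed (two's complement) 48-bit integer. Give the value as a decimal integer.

-111185815455923

Big-endian stores the most-significant byte at the lowest address.
The bytes are already most-significant first: 0x9AE088F7374D.
Top bit is set, so as a signed 48-bit value this is 0x9AE088F7374D − 2^48 = -111185815455923.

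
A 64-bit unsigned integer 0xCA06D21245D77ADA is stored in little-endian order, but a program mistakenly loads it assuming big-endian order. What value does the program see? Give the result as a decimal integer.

Stored little-endian, the bytes at ascending addresses are DA 7A D7 45 12 D2 06 CA.
Read back as big-endian, the last byte is least significant, giving 0xDA7AD74512D206CA.
0xDA7AD74512D206CA = 15743132139095459530.

15743132139095459530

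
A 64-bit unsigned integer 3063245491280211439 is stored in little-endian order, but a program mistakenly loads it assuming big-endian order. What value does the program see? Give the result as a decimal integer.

3063245491280211439 in 64-bit hexadecimal is 0x2A82D58B6792EDEF.
Stored little-endian, the bytes at ascending addresses are EF ED 92 67 8B D5 82 2A.
Read back as big-endian, the last byte is least significant, giving 0xEFED92678BD5822A.
0xEFED92678BD5822A = 17288635517970514474.

17288635517970514474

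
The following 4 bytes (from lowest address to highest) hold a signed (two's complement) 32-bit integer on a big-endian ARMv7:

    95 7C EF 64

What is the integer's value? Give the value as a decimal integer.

Big-endian stores the most-significant byte at the lowest address.
The bytes are already most-significant first: 0x957CEF64.
Top bit is set, so as a signed 32-bit value this is 0x957CEF64 − 2^32 = -1786974364.

-1786974364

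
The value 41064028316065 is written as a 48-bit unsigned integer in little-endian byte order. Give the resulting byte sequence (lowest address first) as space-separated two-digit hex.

A1 21 D2 F6 58 25

41064028316065 in hexadecimal, padded to 48 bits, is 0x2558F6D221A1.
Split into bytes (most-significant first): 25 58 F6 D2 21 A1.
Little-endian: lowest address holds the least-significant byte.
So at ascending addresses the bytes are A1 21 D2 F6 58 25.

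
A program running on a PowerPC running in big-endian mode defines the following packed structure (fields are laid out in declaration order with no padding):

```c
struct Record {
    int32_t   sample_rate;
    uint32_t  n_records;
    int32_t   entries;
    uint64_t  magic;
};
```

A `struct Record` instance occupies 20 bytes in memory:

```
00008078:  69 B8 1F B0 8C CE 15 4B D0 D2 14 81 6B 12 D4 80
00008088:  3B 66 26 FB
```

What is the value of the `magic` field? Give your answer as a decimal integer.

7715462758856533755

`magic` follows `sample_rate` (4 B), `n_records` (4 B), `entries` (4 B), so it starts at offset 4 + 4 + 4 = 12 and occupies 8 bytes.
Bytes at offsets 12..19: 6B 12 D4 80 3B 66 26 FB.
Big-endian stores the most-significant byte at the lowest address.
The bytes are already most-significant first: 0x6B12D4803B6626FB.
0x6B12D4803B6626FB = 7715462758856533755.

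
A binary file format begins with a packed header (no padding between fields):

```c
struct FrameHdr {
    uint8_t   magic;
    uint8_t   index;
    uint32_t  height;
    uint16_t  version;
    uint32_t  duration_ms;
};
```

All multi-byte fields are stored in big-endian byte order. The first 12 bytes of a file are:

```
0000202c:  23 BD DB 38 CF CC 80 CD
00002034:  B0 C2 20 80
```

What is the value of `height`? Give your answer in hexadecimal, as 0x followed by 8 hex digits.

0xDB38CFCC

`height` follows `magic` (1 B), `index` (1 B), so it starts at offset 1 + 1 = 2 and occupies 4 bytes.
Bytes at offsets 2..5: DB 38 CF CC.
Big-endian: lowest address holds the most-significant byte.
The bytes are already most-significant first: 0xDB38CFCC.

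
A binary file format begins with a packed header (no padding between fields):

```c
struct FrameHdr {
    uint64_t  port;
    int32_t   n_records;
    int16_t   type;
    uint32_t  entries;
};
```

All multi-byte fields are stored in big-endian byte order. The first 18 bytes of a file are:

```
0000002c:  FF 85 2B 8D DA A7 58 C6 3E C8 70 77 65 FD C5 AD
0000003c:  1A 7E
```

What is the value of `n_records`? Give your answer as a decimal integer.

1053323383

`n_records` follows `port` (8 bytes), so it starts at byte offset 8 and occupies 4 bytes.
Bytes at offsets 8..11: 3E C8 70 77.
In big-endian order the high byte comes first in memory.
The bytes are already most-significant first: 0x3EC87077.
0x3EC87077 = 1053323383.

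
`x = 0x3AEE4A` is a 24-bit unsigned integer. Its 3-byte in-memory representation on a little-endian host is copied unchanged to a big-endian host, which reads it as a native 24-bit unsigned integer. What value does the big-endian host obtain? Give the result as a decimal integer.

Stored little-endian, the bytes at ascending addresses are 4A EE 3A.
Read back as big-endian, the last byte is least significant, giving 0x4AEE3A.
0x4AEE3A = 4910650.

4910650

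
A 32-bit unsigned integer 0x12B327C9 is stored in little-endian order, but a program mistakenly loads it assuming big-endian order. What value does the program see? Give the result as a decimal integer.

Stored little-endian, the bytes at ascending addresses are C9 27 B3 12.
Read back as big-endian, the last byte is least significant, giving 0xC927B312.
0xC927B312 = 3374822162.

3374822162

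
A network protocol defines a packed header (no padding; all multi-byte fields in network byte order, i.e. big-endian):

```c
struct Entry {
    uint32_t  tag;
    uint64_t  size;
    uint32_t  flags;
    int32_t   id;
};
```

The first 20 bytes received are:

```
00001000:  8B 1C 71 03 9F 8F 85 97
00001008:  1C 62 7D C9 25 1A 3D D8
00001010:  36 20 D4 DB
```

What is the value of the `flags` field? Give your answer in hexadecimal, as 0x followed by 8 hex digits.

`flags` follows `tag` (4 B), `size` (8 B), so it starts at offset 4 + 8 = 12 and occupies 4 bytes.
Bytes at offsets 12..15: 25 1A 3D D8.
Big-endian: lowest address holds the most-significant byte.
The bytes are already most-significant first: 0x251A3DD8.

0x251A3DD8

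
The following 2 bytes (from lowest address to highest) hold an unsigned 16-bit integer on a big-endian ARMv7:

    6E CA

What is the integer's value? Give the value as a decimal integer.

28362

Big-endian stores the most-significant byte at the lowest address.
The bytes are already most-significant first: 0x6ECA.
0x6ECA = 28362.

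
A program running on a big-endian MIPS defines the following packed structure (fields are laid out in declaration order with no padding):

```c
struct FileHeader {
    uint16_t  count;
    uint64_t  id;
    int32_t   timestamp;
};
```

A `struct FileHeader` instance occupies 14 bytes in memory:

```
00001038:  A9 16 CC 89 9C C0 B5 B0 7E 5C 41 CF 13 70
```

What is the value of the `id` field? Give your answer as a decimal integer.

`id` follows `count` (2 bytes), so it starts at byte offset 2 and occupies 8 bytes.
Bytes at offsets 2..9: CC 89 9C C0 B5 B0 7E 5C.
Big-endian stores the most-significant byte at the lowest address.
The bytes are already most-significant first: 0xCC899CC0B5B07E5C.
0xCC899CC0B5B07E5C = 14738483607042555484.

14738483607042555484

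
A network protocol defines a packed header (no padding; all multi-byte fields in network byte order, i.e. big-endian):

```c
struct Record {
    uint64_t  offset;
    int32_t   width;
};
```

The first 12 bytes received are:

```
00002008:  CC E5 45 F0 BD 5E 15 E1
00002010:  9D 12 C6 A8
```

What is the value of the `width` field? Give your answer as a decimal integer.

-1659713880

`width` follows `offset` (8 bytes), so it starts at byte offset 8 and occupies 4 bytes.
Bytes at offsets 8..11: 9D 12 C6 A8.
Big-endian: lowest address holds the most-significant byte.
The bytes are already most-significant first: 0x9D12C6A8.
Top bit is set, so as a signed 32-bit value this is 0x9D12C6A8 − 2^32 = -1659713880.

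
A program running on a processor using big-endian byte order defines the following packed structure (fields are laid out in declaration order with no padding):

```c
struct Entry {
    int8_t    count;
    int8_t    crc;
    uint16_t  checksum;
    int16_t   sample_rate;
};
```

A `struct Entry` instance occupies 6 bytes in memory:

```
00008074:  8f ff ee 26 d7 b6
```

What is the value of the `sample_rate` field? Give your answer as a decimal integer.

-10314

`sample_rate` follows `count` (1 B), `crc` (1 B), `checksum` (2 B), so it starts at offset 1 + 1 + 2 = 4 and occupies 2 bytes.
Bytes at offsets 4..5: D7 B6.
Big-endian stores the most-significant byte at the lowest address.
The bytes are already most-significant first: 0xD7B6.
Top bit is set, so as a signed 16-bit value this is 0xD7B6 − 2^16 = -10314.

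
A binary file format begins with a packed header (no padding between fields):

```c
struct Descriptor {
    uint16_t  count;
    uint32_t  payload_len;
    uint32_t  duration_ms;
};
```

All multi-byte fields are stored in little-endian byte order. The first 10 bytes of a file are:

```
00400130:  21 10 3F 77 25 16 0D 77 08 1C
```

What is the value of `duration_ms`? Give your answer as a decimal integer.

470316813

`duration_ms` follows `count` (2 B), `payload_len` (4 B), so it starts at offset 2 + 4 = 6 and occupies 4 bytes.
Bytes at offsets 6..9: 0D 77 08 1C.
Little-endian: lowest address holds the least-significant byte.
Reassemble most-significant byte first: 1C 08 77 0D → 0x1C08770D.
0x1C08770D = 470316813.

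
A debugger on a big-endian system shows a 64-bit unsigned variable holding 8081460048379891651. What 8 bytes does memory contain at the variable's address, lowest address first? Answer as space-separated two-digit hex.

70 27 1D 18 BA 31 CF C3

8081460048379891651 in hexadecimal, padded to 64 bits, is 0x70271D18BA31CFC3.
Split into bytes (most-significant first): 70 27 1D 18 BA 31 CF C3.
Big-endian stores the most-significant byte at the lowest address.
So the memory order matches the most-significant-first order: 70 27 1D 18 BA 31 CF C3.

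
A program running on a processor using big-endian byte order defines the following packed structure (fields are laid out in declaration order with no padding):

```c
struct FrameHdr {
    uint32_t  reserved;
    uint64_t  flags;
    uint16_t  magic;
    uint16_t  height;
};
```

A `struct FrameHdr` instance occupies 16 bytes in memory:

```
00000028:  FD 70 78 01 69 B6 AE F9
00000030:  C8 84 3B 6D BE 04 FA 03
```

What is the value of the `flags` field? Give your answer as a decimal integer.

`flags` follows `reserved` (4 bytes), so it starts at byte offset 4 and occupies 8 bytes.
Bytes at offsets 4..11: 69 B6 AE F9 C8 84 3B 6D.
Big-endian stores the most-significant byte at the lowest address.
The bytes are already most-significant first: 0x69B6AEF9C8843B6D.
0x69B6AEF9C8843B6D = 7617468207577971565.

7617468207577971565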